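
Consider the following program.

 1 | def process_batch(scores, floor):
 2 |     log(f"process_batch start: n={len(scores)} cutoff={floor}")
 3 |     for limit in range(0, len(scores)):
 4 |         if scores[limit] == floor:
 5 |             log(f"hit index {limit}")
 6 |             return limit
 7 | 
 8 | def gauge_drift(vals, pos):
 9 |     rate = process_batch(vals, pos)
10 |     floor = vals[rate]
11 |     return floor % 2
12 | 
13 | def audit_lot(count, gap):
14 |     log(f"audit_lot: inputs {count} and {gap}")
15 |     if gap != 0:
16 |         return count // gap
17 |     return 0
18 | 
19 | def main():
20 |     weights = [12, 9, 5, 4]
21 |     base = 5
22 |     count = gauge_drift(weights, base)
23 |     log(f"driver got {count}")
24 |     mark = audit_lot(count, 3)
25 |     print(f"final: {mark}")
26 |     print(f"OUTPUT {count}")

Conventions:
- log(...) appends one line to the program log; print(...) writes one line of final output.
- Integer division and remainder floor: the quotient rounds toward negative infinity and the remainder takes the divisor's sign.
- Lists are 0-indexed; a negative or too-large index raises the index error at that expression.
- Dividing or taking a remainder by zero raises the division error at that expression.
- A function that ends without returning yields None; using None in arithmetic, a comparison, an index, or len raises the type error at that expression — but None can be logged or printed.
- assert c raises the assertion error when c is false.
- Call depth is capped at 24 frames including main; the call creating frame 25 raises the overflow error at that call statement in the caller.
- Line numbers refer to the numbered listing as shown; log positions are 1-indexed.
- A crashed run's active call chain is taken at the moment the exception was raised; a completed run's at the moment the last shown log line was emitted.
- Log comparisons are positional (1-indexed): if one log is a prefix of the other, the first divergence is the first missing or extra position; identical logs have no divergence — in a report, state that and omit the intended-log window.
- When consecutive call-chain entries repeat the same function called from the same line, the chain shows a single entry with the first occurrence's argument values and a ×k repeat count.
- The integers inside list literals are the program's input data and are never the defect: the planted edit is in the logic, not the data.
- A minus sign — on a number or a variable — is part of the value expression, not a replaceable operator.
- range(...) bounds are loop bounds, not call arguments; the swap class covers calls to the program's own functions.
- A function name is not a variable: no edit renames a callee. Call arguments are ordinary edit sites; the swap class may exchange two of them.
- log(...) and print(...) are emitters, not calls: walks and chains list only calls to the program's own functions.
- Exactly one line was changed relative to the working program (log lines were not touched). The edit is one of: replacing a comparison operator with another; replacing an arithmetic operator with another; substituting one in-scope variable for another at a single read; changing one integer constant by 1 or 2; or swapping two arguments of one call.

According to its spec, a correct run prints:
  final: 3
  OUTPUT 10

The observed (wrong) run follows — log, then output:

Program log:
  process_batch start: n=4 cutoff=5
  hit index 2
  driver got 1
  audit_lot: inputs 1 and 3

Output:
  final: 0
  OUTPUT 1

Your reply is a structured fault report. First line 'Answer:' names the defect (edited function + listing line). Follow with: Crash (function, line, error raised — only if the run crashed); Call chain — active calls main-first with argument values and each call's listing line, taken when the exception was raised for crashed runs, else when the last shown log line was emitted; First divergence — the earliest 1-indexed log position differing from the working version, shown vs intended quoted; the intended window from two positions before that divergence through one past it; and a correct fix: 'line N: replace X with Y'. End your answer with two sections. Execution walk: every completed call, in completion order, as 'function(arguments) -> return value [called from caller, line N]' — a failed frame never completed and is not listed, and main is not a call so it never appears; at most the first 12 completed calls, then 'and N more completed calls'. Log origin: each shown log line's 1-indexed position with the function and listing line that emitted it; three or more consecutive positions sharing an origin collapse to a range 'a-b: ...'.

Answer: the defect is in gauge_drift at line 11.
Key fact: At log position 3 the runs split — shown 'driver got 1', but the working version logs 'driver got 10'.
Call chain: main -> audit_lot(1, 3) (called at line 24).
First divergence: position 3 — the shown line 'driver got 1' should read 'driver got 10'.
Intended log window:
  1: process_batch start: n=4 cutoff=5
  2: hit index 2
  3: driver got 10
  4: audit_lot: inputs 10 and 3
Execution walk:
  process_batch([12, 9, 5, 4], 5) -> 2  [called from gauge_drift, line 9]
  gauge_drift([12, 9, 5, 4], 5) -> 1  [called from main, line 22]
  audit_lot(1, 3) -> 0  [called from main, line 24]
Log line origins:
  1: emitted by process_batch (line 2)
  2: emitted by process_batch (line 5)
  3: emitted by main (line 23)
  4: emitted by audit_lot (line 14)
A correct fix: line 11: replace `%` with `*`.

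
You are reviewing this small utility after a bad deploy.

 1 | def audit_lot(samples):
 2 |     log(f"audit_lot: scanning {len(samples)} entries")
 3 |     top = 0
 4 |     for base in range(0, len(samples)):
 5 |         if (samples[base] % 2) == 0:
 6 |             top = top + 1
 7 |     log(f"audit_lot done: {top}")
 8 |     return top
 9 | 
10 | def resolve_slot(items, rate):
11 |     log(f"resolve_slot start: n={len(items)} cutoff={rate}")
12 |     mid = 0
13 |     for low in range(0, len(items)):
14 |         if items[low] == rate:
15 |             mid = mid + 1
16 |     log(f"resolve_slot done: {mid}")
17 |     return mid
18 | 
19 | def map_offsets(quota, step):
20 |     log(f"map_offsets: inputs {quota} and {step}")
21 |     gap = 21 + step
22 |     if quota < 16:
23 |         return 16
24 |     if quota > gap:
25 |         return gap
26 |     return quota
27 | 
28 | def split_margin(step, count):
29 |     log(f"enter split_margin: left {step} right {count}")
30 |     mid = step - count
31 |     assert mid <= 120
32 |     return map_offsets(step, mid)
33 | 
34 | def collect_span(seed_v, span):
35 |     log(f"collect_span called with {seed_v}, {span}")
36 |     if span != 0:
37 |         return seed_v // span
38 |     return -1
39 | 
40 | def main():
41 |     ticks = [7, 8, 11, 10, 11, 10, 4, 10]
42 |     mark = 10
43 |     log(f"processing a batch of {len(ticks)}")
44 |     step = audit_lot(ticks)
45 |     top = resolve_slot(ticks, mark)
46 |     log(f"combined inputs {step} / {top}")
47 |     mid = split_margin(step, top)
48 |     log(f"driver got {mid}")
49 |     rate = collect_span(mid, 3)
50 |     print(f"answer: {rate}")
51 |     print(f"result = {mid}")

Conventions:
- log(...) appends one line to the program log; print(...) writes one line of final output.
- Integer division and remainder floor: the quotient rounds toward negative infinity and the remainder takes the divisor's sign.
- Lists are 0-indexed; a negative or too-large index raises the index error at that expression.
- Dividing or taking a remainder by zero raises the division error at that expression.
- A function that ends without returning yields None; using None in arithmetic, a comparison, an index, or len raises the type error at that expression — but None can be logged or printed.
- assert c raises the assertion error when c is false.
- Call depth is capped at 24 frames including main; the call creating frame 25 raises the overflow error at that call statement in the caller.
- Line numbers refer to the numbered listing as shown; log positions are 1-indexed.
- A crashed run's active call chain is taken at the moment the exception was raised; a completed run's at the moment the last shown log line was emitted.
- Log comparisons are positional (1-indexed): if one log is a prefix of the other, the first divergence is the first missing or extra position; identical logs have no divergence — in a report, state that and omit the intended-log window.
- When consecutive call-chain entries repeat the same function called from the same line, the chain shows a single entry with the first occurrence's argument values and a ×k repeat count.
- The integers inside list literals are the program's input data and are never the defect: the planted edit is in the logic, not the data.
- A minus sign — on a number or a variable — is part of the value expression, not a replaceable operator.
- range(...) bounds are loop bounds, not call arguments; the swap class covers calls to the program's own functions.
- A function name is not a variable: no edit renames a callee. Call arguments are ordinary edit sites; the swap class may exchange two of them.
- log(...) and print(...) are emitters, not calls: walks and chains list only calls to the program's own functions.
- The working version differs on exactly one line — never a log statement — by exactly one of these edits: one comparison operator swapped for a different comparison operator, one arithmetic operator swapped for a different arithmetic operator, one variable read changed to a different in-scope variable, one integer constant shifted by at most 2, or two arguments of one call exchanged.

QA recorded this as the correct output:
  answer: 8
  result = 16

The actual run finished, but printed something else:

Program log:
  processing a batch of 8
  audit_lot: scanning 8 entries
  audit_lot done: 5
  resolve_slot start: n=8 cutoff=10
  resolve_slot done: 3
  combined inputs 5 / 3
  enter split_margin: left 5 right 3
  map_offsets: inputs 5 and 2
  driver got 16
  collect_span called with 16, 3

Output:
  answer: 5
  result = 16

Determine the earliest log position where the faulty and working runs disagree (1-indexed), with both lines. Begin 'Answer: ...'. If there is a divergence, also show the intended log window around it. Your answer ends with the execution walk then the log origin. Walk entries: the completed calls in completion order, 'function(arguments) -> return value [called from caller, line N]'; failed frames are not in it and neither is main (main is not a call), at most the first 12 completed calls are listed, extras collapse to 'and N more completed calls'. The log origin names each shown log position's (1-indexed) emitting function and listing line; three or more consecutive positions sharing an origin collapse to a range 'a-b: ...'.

Answer: at position 10 the run shows 'collect_span called with 16, 3' where the working version logs 'collect_span called with 16, 2'.
Intended log window:
  8: map_offsets: inputs 5 and 2
  9: driver got 16
  10: collect_span called with 16, 2
Execution walk:
  audit_lot([7, 8, 11, 10, 11, 10, 4, 10]) -> 5  [called from main, line 44]
  resolve_slot([7, 8, 11, 10, 11, 10, 4, 10], 10) -> 3  [called from main, line 45]
  map_offsets(5, 2) -> 16  [called from split_margin, line 32]
  split_margin(5, 3) -> 16  [called from main, line 47]
  collect_span(16, 3) -> 5  [called from main, line 49]
Log origin:
  1: logged in main at line 43
  2: logged in audit_lot at line 2
  3: logged in audit_lot at line 7
  4: logged in resolve_slot at line 11
  5: logged in resolve_slot at line 16
  6: logged in main at line 46
  7: logged in split_margin at line 29
  8: logged in map_offsets at line 20
  9: logged in main at line 48
  10: logged in collect_span at line 35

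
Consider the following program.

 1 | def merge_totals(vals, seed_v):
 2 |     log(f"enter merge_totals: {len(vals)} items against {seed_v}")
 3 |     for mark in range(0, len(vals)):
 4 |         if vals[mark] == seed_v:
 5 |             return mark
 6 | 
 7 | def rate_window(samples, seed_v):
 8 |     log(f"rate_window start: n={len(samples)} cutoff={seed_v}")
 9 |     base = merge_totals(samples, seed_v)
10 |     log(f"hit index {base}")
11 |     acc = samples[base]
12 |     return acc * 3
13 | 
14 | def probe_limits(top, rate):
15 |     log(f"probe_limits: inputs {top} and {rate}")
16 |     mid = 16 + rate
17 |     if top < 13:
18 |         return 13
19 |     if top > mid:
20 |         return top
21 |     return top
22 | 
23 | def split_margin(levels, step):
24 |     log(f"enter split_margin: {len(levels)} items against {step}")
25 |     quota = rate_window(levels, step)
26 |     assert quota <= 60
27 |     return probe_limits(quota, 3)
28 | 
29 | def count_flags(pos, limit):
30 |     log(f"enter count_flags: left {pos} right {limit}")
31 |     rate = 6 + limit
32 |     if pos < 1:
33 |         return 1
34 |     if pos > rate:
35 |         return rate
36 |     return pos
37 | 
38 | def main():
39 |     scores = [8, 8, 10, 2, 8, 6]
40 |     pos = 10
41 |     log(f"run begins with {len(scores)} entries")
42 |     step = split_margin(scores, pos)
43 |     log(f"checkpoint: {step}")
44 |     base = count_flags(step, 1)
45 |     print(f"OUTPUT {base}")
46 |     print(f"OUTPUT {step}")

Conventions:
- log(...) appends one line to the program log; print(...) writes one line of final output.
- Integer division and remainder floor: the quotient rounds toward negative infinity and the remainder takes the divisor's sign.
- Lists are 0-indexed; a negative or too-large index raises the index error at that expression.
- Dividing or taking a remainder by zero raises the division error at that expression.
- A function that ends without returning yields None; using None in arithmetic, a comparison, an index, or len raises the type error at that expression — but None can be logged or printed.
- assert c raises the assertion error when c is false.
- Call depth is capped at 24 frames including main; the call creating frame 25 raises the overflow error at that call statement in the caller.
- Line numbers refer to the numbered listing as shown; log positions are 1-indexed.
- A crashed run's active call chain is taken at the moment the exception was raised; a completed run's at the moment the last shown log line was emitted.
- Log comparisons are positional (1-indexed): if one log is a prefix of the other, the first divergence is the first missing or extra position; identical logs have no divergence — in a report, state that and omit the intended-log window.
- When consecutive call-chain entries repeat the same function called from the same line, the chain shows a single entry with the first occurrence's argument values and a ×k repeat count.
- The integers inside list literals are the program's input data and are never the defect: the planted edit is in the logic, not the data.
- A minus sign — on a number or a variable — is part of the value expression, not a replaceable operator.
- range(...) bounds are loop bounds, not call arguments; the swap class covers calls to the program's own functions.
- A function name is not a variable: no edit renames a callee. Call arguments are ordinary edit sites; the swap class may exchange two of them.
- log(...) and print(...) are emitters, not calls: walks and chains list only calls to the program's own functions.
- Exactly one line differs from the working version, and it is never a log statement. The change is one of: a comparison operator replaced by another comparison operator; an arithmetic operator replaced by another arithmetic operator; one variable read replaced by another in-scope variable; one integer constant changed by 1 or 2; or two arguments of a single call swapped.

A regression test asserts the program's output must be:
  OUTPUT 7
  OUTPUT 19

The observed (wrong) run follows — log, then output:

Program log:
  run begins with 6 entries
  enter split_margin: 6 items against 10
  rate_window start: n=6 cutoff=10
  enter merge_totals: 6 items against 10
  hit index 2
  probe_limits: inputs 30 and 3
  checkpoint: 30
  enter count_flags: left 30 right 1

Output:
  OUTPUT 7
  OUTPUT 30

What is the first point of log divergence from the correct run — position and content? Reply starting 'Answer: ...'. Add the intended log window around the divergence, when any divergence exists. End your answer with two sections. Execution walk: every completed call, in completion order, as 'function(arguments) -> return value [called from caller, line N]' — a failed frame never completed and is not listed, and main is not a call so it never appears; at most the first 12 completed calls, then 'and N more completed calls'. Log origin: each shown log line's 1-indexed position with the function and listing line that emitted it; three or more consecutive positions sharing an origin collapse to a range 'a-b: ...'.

Answer: position 7 — the shown line 'checkpoint: 30' should read 'checkpoint: 19'.
Intended log window:
  5: hit index 2
  6: probe_limits: inputs 30 and 3
  7: checkpoint: 19
  8: enter count_flags: left 19 right 1
Execution walk:
  merge_totals([8, 8, 10, 2, 8, 6], 10) -> 2  [called from rate_window, line 9]
  rate_window([8, 8, 10, 2, 8, 6], 10) -> 30  [called from split_margin, line 25]
  probe_limits(30, 3) -> 30  [called from split_margin, line 27]
  split_margin([8, 8, 10, 2, 8, 6], 10) -> 30  [called from main, line 42]
  count_flags(30, 1) -> 7  [called from main, line 44]
Log origin:
  1: logged in main at line 41
  2: logged in split_margin at line 24
  3: logged in rate_window at line 8
  4: logged in merge_totals at line 2
  5: logged in rate_window at line 10
  6: logged in probe_limits at line 15
  7: logged in main at line 43
  8: logged in count_flags at line 30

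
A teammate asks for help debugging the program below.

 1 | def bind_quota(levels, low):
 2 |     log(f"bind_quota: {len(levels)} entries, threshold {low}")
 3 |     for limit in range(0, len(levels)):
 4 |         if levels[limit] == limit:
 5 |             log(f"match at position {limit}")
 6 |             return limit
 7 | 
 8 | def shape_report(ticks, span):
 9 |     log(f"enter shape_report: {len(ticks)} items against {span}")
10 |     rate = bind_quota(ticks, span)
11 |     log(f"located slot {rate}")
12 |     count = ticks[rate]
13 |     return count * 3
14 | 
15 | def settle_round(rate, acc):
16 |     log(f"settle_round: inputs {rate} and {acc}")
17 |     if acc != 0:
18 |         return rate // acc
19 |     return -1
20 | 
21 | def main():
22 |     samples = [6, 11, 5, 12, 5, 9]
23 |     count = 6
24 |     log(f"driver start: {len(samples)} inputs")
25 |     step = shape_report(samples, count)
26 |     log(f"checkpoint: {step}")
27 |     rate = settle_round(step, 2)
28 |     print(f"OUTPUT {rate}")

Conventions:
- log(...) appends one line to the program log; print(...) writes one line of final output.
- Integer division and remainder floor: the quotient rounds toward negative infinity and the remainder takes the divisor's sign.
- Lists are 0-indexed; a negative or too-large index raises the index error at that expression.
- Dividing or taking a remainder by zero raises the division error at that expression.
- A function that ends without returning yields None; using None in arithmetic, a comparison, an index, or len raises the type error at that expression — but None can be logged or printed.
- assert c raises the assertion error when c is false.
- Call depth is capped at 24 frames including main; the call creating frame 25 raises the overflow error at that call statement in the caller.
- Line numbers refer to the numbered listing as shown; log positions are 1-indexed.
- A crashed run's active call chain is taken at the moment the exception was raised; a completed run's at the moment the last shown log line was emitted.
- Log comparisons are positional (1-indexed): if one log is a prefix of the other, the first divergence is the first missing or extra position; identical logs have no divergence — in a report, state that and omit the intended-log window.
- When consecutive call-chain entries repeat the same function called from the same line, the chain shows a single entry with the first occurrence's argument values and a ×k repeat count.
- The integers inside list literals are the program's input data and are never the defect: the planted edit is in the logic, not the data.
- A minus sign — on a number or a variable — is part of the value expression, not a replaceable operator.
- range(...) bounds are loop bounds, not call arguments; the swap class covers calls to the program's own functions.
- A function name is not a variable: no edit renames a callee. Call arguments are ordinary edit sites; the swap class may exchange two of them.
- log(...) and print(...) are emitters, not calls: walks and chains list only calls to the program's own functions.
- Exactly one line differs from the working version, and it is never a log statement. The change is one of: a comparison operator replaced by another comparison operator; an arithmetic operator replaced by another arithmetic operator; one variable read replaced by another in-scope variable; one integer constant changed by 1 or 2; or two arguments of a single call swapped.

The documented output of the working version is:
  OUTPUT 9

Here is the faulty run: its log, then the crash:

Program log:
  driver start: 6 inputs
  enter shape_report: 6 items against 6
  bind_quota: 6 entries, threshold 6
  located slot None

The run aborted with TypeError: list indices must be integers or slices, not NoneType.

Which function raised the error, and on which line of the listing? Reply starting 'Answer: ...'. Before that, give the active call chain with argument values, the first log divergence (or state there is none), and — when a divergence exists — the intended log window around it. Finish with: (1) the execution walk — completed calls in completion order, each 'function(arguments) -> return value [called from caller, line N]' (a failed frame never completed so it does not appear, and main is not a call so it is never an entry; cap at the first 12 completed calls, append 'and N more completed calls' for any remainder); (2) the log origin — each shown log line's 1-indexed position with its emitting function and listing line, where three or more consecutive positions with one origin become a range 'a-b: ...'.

Answer: the error was raised in shape_report, line 12.
Key observation: Everything matches until log position 4, which reads 'located slot None' in place of 'match at position 0'.
Call chain: main -> shape_report([6, 11, 5, 12, 5, 9], 6) (called at line 25).
First divergence: at position 4 the run shows 'located slot None' where the working version logs 'match at position 0'.
Intended log window:
  2: enter shape_report: 6 items against 6
  3: bind_quota: 6 entries, threshold 6
  4: match at position 0
  5: located slot 0
Execution walk:
  bind_quota([6, 11, 5, 12, 5, 9], 6) -> None  [called from shape_report, line 10]
Log line origins:
  1 — main, line 24
  2 — shape_report, line 9
  3 — bind_quota, line 2
  4 — shape_report, line 11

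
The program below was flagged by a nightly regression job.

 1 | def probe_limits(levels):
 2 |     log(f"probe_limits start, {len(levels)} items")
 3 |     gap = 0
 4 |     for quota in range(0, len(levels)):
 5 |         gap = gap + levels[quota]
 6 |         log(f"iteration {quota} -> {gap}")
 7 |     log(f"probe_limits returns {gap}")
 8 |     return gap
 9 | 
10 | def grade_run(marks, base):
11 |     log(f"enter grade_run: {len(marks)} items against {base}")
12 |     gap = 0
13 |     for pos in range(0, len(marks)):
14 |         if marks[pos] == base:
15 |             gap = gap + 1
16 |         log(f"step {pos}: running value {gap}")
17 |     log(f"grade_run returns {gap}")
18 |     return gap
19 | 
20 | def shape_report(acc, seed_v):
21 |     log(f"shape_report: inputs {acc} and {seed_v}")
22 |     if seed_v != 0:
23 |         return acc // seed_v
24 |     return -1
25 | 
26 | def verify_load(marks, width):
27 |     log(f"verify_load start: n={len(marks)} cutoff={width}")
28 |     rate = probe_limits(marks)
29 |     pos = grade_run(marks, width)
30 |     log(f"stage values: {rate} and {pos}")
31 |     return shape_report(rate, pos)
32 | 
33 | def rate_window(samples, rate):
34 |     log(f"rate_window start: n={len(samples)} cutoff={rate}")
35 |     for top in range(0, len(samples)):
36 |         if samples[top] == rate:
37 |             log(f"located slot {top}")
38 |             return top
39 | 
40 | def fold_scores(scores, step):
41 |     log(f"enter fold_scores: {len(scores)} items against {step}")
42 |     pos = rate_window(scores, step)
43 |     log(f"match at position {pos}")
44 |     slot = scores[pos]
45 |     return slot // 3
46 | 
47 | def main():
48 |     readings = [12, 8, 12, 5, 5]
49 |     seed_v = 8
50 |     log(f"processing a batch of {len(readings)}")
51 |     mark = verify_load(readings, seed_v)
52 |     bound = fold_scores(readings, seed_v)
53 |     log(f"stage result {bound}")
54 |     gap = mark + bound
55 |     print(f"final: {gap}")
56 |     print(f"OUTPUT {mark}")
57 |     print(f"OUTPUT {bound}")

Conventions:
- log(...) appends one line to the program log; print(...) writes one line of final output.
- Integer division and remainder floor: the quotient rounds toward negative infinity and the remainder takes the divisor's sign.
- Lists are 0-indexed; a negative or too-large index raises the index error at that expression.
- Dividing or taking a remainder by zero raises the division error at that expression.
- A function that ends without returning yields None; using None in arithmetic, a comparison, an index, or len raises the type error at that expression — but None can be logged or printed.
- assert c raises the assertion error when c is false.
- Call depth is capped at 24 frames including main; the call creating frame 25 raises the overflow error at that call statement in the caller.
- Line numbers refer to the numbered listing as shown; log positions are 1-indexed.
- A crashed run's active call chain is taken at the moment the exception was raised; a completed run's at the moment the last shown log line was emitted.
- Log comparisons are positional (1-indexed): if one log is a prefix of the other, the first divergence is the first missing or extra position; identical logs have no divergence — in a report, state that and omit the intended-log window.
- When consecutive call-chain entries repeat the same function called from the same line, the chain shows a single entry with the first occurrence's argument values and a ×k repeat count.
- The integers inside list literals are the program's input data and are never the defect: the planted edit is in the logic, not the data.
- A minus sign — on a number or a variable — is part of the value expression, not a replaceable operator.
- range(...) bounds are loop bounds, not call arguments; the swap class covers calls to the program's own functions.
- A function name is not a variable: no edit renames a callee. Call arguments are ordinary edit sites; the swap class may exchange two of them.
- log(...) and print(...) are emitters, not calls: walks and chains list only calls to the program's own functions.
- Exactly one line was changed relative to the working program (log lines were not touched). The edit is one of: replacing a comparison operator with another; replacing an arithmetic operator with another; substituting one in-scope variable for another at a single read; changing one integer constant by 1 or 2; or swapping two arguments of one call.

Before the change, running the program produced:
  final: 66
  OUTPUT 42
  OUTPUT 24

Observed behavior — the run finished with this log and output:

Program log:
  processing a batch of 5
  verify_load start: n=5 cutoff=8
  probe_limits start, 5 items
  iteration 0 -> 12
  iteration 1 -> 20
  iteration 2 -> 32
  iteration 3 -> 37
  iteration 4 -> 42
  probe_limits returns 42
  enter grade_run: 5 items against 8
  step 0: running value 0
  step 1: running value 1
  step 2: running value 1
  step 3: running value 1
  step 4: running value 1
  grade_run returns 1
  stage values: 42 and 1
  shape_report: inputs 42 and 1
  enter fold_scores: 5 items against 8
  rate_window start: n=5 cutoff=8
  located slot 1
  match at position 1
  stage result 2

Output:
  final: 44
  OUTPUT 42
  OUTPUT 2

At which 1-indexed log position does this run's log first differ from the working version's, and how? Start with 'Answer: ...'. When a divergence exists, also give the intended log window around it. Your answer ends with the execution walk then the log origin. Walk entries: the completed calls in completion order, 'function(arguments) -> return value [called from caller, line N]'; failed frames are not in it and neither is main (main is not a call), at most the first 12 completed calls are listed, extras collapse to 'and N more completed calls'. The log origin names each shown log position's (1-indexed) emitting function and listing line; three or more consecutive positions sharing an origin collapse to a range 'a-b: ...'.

Answer: position 23; shown 'stage result 2' vs intended 'stage result 24'.
Intended log window:
  21: located slot 1
  22: match at position 1
  23: stage result 24
Execution walk:
  probe_limits([12, 8, 12, 5, 5]) -> 42  [called from verify_load, line 28]
  grade_run([12, 8, 12, 5, 5], 8) -> 1  [called from verify_load, line 29]
  shape_report(42, 1) -> 42  [called from verify_load, line 31]
  verify_load([12, 8, 12, 5, 5], 8) -> 42  [called from main, line 51]
  rate_window([12, 8, 12, 5, 5], 8) -> 1  [called from fold_scores, line 42]
  fold_scores([12, 8, 12, 5, 5], 8) -> 2  [called from main, line 52]
Origin of each log line:
  1 — main, line 50
  2 — verify_load, line 27
  3 — probe_limits, line 2
  4-8 — probe_limits, line 6
  9 — probe_limits, line 7
  10 — grade_run, line 11
  11-15 — grade_run, line 16
  16 — grade_run, line 17
  17 — verify_load, line 30
  18 — shape_report, line 21
  19 — fold_scores, line 41
  20 — rate_window, line 34
  21 — rate_window, line 37
  22 — fold_scores, line 43
  23 — main, line 53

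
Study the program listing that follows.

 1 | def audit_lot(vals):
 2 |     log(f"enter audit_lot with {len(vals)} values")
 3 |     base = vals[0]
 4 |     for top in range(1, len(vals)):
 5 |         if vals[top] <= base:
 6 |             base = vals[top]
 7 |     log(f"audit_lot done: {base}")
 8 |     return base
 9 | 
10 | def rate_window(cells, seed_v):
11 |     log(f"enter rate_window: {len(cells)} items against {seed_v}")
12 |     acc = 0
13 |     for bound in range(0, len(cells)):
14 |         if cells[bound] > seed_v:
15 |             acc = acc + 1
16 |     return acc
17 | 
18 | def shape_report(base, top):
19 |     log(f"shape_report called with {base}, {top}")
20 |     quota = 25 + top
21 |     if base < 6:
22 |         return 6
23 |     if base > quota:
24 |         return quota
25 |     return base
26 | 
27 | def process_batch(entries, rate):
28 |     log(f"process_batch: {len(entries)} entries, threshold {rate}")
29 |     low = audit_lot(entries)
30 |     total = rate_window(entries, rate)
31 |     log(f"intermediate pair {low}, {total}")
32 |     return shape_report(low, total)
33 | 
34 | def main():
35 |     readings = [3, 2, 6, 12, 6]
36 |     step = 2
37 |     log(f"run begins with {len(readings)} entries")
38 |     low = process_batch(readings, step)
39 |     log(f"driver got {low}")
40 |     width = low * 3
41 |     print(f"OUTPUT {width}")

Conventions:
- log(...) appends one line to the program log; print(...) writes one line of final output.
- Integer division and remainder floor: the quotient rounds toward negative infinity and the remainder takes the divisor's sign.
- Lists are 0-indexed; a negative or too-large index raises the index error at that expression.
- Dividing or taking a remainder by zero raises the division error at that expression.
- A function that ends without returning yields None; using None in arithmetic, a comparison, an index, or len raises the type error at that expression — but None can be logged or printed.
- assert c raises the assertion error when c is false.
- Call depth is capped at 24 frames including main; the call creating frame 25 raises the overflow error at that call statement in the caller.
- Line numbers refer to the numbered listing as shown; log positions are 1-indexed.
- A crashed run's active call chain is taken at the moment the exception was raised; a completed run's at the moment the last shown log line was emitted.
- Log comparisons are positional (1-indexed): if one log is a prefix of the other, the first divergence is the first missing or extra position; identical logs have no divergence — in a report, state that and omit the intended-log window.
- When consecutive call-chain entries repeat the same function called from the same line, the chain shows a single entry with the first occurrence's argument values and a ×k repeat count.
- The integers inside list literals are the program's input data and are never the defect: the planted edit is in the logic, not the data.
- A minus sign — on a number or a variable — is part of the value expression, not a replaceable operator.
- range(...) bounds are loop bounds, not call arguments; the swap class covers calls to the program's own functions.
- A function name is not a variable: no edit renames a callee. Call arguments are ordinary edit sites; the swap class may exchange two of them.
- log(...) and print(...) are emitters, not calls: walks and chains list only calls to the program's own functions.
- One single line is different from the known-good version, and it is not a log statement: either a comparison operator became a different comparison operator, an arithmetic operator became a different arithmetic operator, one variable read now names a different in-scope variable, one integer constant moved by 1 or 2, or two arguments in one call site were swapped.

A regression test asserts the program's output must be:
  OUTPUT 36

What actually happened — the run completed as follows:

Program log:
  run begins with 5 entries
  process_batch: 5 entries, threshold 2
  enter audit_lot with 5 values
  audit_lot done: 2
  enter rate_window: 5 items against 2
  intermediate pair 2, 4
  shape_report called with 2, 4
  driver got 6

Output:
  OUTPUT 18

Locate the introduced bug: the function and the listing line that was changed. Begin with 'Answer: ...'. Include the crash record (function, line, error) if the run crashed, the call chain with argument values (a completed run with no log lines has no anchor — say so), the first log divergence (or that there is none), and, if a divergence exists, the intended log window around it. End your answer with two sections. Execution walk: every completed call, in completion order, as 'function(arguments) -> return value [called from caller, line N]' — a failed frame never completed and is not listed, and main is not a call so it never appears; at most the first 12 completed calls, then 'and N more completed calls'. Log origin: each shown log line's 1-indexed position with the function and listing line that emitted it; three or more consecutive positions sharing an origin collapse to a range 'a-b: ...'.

Answer: the defect is in audit_lot at line 5.
The tell: Log line 4 is where behavior first shows: 'audit_lot done: 2' appears instead of 'audit_lot done: 12'.
Call chain: main.
First divergence: position 4 — the shown line 'audit_lot done: 2' should read 'audit_lot done: 12'.
Intended log window:
  2: process_batch: 5 entries, threshold 2
  3: enter audit_lot with 5 values
  4: audit_lot done: 12
  5: enter rate_window: 5 items against 2
Execution walk:
  audit_lot([3, 2, 6, 12, 6]) -> 2  [called from process_batch, line 29]
  rate_window([3, 2, 6, 12, 6], 2) -> 4  [called from process_batch, line 30]
  shape_report(2, 4) -> 6  [called from process_batch, line 32]
  process_batch([3, 2, 6, 12, 6], 2) -> 6  [called from main, line 38]
Log origins:
  1 — main, line 37
  2 — process_batch, line 28
  3 — audit_lot, line 2
  4 — audit_lot, line 7
  5 — rate_window, line 11
  6 — process_batch, line 31
  7 — shape_report, line 19
  8 — main, line 39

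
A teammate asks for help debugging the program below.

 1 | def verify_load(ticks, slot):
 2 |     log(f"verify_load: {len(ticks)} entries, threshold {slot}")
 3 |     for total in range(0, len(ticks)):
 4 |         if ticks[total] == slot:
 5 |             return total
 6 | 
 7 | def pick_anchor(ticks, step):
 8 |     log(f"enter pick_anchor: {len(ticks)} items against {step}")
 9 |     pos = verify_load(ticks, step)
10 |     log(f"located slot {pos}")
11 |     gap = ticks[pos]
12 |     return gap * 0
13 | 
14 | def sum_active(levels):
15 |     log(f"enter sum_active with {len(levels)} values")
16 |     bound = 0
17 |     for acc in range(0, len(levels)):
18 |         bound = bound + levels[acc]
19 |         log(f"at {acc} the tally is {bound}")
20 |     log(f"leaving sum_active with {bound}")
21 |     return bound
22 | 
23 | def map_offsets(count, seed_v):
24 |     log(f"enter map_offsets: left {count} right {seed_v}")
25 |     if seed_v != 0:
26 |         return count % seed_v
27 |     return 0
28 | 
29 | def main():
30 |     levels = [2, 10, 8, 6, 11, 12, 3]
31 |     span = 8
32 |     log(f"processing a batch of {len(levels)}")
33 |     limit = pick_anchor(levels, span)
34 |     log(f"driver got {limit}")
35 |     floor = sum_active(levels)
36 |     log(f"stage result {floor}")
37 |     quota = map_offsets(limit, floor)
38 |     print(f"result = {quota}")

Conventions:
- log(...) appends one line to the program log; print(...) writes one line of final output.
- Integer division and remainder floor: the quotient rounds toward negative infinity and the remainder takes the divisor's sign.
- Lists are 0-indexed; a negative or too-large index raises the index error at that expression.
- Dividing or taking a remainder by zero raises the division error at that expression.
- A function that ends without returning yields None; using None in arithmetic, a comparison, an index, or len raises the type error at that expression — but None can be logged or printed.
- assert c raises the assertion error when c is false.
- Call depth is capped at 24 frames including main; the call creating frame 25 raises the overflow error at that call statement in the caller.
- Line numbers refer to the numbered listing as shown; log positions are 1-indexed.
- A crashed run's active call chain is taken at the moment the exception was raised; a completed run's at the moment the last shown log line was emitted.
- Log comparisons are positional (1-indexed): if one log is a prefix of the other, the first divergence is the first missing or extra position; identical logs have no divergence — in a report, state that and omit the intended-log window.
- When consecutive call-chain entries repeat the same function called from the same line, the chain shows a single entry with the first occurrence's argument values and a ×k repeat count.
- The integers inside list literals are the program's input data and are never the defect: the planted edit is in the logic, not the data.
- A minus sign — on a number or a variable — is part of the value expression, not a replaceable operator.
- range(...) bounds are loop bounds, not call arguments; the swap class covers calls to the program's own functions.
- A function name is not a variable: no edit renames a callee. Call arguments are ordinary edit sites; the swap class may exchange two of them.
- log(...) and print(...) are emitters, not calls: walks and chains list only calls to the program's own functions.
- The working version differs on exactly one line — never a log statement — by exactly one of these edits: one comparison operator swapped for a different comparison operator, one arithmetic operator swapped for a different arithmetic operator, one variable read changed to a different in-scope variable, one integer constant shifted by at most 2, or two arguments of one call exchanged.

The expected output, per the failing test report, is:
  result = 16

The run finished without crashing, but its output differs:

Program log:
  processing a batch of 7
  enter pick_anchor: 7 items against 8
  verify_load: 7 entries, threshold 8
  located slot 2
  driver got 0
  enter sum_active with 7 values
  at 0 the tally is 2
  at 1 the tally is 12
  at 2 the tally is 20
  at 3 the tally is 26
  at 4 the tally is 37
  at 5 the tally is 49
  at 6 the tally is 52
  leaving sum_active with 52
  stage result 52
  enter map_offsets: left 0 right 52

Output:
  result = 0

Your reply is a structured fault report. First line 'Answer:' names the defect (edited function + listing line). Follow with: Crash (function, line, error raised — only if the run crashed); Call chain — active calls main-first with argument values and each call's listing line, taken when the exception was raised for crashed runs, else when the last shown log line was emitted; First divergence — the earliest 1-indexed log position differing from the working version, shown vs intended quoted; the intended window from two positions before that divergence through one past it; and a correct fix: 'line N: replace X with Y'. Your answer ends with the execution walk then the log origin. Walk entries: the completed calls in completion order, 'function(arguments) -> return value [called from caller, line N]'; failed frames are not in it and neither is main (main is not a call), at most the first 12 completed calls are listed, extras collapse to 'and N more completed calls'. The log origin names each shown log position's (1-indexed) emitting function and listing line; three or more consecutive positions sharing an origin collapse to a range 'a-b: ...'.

Answer: the defect is in pick_anchor at line 12.
Core observation: Everything matches until log position 5, which reads 'driver got 0' in place of 'driver got 16'.
Call chain: main -> map_offsets(0, 52) (called at line 37).
First divergence: at position 5 the run shows 'driver got 0' where the working version logs 'driver got 16'.
Intended log window:
  3: verify_load: 7 entries, threshold 8
  4: located slot 2
  5: driver got 16
  6: enter sum_active with 7 values
Execution walk:
  verify_load([2, 10, 8, 6, 11, 12, 3], 8) -> 2  [called from pick_anchor, line 9]
  pick_anchor([2, 10, 8, 6, 11, 12, 3], 8) -> 0  [called from main, line 33]
  sum_active([2, 10, 8, 6, 11, 12, 3]) -> 52  [called from main, line 35]
  map_offsets(0, 52) -> 0  [called from main, line 37]
Log origin:
  1: logged in main at line 32
  2: logged in pick_anchor at line 8
  3: logged in verify_load at line 2
  4: logged in pick_anchor at line 10
  5: logged in main at line 34
  6: logged in sum_active at line 15
  7-13: logged in sum_active at line 19
  14: logged in sum_active at line 20
  15: logged in main at line 36
  16: logged in map_offsets at line 24
A correct fix: line 12: replace `0` with `2`.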